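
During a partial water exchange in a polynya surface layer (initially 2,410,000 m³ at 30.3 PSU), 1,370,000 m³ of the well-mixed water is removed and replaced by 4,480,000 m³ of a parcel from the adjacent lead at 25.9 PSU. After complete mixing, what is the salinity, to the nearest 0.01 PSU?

Remaining after removal: 1,040,000 m³ at 30.3 PSU (salt = 31,512,000)
After addition: salt = 31,512,000 + 4,480,000×25.9 = 147,544,000; volume = 5,520,000 m³
S = 147,544,000 / 5,520,000 = 26.729 PSU

26.73 PSU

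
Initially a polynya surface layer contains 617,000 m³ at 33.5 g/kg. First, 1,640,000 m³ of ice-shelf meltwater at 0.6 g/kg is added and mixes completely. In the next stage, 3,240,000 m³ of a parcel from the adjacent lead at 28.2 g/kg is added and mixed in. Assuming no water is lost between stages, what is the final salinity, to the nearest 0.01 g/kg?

20.56 g/kg

By conservation of dissolved salt,
Initial salt = 617,000×33.5 = 20,669,500
After stage 1: salt = 20,669,500 + 1,640,000×0.6 = 21,653,500; volume = 2,257,000 m³; S = 9.594 g/kg
After stage 2: salt = 21,653,500 + 3,240,000×28.2 = 113,021,500; volume = 5,497,000 m³
S = 113,021,500 / 5,497,000 = 20.5606 g/kg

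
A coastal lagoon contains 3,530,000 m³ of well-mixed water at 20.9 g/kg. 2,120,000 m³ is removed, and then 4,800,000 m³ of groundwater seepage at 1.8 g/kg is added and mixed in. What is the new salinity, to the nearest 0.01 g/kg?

6.14 g/kg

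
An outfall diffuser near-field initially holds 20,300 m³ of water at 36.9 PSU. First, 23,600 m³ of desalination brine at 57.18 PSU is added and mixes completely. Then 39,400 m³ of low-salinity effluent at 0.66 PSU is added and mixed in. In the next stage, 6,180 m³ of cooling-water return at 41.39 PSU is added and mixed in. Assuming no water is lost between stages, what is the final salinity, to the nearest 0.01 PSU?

26.60 PSU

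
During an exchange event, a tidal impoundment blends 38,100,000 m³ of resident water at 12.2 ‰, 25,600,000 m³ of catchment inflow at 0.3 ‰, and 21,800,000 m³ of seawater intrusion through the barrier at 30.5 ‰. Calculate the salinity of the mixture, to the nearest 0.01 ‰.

Conserving salt mass:
salt = 38,100,000×12.2 + 25,600,000×0.3 + 21,800,000×30.5 = 464,820,000 + 7,680,000 + 664,900,000 = 1,137,400,000
volume = 38,100,000 + 25,600,000 + 21,800,000 = 85,500,000 m³
S = 1,137,400,000 / 85,500,000 = 13.3029 ‰

13.30 ‰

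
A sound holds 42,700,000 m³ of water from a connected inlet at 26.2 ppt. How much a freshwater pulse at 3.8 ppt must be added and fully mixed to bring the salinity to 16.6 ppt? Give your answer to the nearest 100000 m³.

Salt balance: 42,700,000×26.2 + V×3.8 = (42,700,000+V)×16.6
1,118,740,000 + 3.8V = 708,820,000 + 16.6V
409,920,000 = 12.8V
V = 32,025,000 m³

32000000 m³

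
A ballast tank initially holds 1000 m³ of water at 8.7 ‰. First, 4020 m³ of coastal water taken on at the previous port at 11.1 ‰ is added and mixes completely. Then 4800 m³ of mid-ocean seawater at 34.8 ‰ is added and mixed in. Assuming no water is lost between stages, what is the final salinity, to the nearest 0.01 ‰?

22.44 ‰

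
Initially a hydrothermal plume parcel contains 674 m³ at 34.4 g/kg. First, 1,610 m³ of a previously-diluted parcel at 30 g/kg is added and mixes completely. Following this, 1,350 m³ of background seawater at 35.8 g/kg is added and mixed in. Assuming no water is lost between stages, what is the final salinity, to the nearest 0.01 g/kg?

32.97 g/kg

Salt balance:
Initial salt = 674×34.4 = 23,185.6
After stage 1: salt = 23,185.6 + 1,610×30 = 71,485.6; volume = 2,284 m³; S = 31.298 g/kg
After stage 2: salt = 71,485.6 + 1,350×35.8 = 119,815.6; volume = 3,634 m³
S = 119,815.6 / 3,634 = 32.9707 g/kg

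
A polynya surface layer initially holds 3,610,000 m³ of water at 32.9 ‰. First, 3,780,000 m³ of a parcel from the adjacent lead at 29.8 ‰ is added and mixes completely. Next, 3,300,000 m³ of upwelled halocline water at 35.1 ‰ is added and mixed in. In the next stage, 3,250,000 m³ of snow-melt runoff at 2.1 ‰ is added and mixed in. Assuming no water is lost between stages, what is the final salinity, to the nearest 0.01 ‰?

25.40 ‰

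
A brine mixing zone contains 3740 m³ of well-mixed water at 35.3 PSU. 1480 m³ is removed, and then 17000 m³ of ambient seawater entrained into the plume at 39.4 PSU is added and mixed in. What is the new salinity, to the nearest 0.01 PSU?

38.92 PSU

Remaining after removal: 2,260 m³ at 35.3 PSU (salt = 79,778)
After addition: salt = 79,778 + 17,000×39.4 = 749,578; volume = 19,260 m³
S = 749,578 / 19,260 = 38.9189 PSU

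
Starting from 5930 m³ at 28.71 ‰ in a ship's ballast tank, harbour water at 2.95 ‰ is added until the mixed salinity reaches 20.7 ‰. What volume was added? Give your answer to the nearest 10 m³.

Salt balance: 5,930×28.71 + V×2.95 = (5,930+V)×20.7
170,250.3 + 2.95V = 122,751 + 20.7V
47,499.3 = 17.75V
V = 2,676.02 m³

2680 m³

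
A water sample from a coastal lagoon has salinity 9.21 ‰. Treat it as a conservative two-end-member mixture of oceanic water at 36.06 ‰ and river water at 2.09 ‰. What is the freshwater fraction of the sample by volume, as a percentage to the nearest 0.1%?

79.0%

Let f be the freshwater fraction. Salt balance per unit volume:
f×2.09 + (1−f)×36.06 = 9.21
f = (36.06 − 9.21) / (36.06 − 2.09) = 26.85/33.97 = 0.7904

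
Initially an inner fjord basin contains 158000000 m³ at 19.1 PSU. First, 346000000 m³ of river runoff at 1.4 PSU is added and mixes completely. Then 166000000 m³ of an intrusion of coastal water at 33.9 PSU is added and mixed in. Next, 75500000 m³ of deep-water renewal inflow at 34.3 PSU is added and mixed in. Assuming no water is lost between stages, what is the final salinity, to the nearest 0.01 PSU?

15.72 PSU

Weighted by volume,
Initial salt = 158,000,000×19.1 = 3,017,800,000
After stage 1: salt = 3,017,800,000 + 346,000,000×1.4 = 3,502,200,000; volume = 504,000,000 m³; S = 6.949 PSU
After stage 2: salt = 3,502,200,000 + 166,000,000×33.9 = 9,129,600,000; volume = 670,000,000 m³; S = 13.626 PSU
After stage 3: salt = 9,129,600,000 + 75,500,000×34.3 = 11,719,250,000; volume = 745,500,000 m³
S = 11,719,250,000 / 745,500,000 = 15.72 PSU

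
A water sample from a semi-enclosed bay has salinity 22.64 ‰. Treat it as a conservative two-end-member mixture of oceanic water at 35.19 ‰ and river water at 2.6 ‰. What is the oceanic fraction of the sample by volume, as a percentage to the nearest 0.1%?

61.5%

Let g be the oceanic fraction. Salt balance per unit volume:
g×35.19 + (1−g)×2.6 = 22.64
g = (22.64 − 2.6) / (35.19 − 2.6) = 20.04/32.59 = 0.6149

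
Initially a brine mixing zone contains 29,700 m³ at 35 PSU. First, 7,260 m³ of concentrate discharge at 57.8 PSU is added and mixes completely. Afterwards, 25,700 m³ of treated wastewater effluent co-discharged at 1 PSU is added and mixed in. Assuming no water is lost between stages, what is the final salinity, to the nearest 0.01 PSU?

Total salt / total volume:
Initial salt = 29,700×35 = 1,039,500
After stage 1: salt = 1,039,500 + 7,260×57.8 = 1,459,128; volume = 36,960 m³; S = 39.479 PSU
After stage 2: salt = 1,459,128 + 25,700×1 = 1,484,828; volume = 62,660 m³
S = 1,484,828 / 62,660 = 23.6966 PSU

23.70 PSU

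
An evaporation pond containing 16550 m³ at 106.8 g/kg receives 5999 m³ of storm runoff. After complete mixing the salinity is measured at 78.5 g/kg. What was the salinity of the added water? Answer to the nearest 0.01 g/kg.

0.43 g/kg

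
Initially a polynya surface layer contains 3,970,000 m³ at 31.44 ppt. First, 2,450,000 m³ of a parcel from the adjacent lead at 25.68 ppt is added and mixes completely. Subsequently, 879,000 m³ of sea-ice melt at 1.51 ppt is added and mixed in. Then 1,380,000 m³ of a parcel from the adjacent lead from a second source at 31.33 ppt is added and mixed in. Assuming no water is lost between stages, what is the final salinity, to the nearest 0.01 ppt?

Conserving salt mass:
Initial salt = 3,970,000×31.44 = 124,816,800
After stage 1: salt = 124,816,800 + 2,450,000×25.68 = 187,732,800; volume = 6,420,000 m³; S = 29.242 ppt
After stage 2: salt = 187,732,800 + 879,000×1.51 = 189,060,090; volume = 7,299,000 m³; S = 25.902 ppt
After stage 3: salt = 189,060,090 + 1,380,000×31.33 = 232,295,490; volume = 8,679,000 m³
S = 232,295,490 / 8,679,000 = 26.7652 ppt

26.77 ppt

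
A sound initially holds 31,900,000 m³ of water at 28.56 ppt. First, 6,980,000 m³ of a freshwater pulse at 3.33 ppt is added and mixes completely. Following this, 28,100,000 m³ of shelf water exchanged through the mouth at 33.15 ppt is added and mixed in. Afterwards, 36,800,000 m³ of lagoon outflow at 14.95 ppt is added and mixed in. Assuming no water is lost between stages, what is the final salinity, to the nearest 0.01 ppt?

23.28 ppt

Salt balance:
Initial salt = 31,900,000×28.56 = 911,064,000
After stage 1: salt = 911,064,000 + 6,980,000×3.33 = 934,307,400; volume = 38,880,000 m³; S = 24.031 ppt
After stage 2: salt = 934,307,400 + 28,100,000×33.15 = 1,865,822,400; volume = 66,980,000 m³; S = 27.856 ppt
After stage 3: salt = 1,865,822,400 + 36,800,000×14.95 = 2,415,982,400; volume = 103,780,000 m³
S = 2,415,982,400 / 103,780,000 = 23.2798 ppt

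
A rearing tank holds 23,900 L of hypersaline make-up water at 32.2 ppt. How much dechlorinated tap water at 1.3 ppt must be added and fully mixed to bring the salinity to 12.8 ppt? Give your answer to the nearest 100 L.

Salt balance: 23,900×32.2 + V×1.3 = (23,900+V)×12.8
769,580 + 1.3V = 305,920 + 12.8V
463,660 = 11.5V
V = 40,318.26 L

40300 L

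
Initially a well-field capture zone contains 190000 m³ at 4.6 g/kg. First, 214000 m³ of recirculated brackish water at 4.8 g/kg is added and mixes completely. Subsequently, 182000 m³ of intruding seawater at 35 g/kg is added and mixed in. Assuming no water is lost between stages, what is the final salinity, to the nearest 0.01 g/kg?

14.11 g/kg

Conserving salt mass:
Initial salt = 190,000×4.6 = 874,000
After stage 1: salt = 874,000 + 214,000×4.8 = 1,901,200; volume = 404,000 m³; S = 4.706 g/kg
After stage 2: salt = 1,901,200 + 182,000×35 = 8,271,200; volume = 586,000 m³
S = 8,271,200 / 586,000 = 14.1147 g/kg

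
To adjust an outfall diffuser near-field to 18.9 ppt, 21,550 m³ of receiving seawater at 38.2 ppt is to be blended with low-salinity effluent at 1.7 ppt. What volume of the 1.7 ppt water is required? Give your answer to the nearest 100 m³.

24200 m³

Salt balance: 21,550×38.2 + V×1.7 = (21,550+V)×18.9
823,210 + 1.7V = 407,295 + 18.9V
415,915 = 17.2V
V = 24,181.1 m³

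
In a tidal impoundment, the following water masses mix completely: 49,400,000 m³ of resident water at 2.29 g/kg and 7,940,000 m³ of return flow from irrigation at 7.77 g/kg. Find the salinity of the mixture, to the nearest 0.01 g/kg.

Mass of salt is conserved:
salt = 49,400,000×2.29 + 7,940,000×7.77 = 113,126,000 + 61,693,800 = 174,819,800
volume = 49,400,000 + 7,940,000 = 57,340,000 m³
S = 174,819,800 / 57,340,000 = 3.0488 g/kg

3.05 g/kg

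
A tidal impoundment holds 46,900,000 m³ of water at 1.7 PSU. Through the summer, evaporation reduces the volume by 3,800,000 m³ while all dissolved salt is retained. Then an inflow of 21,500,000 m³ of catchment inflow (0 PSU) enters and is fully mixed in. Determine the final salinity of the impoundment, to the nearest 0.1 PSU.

1.2 PSU

After evaporation: salt = 46,900,000×1.7 = 79,730,000; volume = 46,900,000 − 3,800,000 = 43,100,000 m³
After mixing: salt = 79,730,000 + 21,500,000×0 = 79,730,000; volume = 43,100,000 + 21,500,000 = 64,600,000 m³
S = 79,730,000 / 64,600,000 = 1.2342 PSU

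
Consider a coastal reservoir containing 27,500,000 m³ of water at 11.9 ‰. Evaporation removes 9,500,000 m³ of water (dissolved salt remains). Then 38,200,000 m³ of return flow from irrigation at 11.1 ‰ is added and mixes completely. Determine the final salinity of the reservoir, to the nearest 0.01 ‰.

After evaporation: salt = 27,500,000×11.9 = 327,250,000; volume = 27,500,000 − 9,500,000 = 18,000,000 m³
After mixing: salt = 327,250,000 + 38,200,000×11.1 = 751,270,000; volume = 18,000,000 + 38,200,000 = 56,200,000 m³
S = 751,270,000 / 56,200,000 = 13.3678 ‰

13.37 ‰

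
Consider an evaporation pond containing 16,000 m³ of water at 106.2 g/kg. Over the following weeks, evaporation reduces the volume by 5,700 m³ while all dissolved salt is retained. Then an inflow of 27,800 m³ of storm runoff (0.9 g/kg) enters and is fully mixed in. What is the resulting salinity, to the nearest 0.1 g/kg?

45.3 g/kg

After evaporation: salt = 16,000×106.2 = 1,699,200; volume = 16,000 − 5,700 = 10,300 m³
After mixing: salt = 1,699,200 + 27,800×0.9 = 1,724,220; volume = 10,300 + 27,800 = 38,100 m³
S = 1,724,220 / 38,100 = 45.2551 g/kg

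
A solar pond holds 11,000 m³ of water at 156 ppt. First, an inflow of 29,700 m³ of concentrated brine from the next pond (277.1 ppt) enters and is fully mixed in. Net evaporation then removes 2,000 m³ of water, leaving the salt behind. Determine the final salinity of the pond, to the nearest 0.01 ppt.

After mixing: salt = 11,000×156 + 29,700×277.1 = 9,945,870; volume = 40,700 m³
After evaporation: salt unchanged = 9,945,870; volume = 40,700 − 2,000 = 38,700 m³
S = 9,945,870 / 38,700 = 256.9992 ppt

257.00 ppt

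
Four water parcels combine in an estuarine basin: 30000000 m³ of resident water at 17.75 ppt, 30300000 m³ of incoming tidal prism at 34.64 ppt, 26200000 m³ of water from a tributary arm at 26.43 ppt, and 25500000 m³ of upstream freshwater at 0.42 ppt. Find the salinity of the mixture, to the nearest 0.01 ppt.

20.40 ppt

By conservation of dissolved salt,
salt = 30,000,000×17.75 + 30,300,000×34.64 + 26,200,000×26.43 + 25,500,000×0.42 = 532,500,000 + 1,049,592,000 + 692,466,000 + 10,710,000 = 2,285,268,000
volume = 30,000,000 + 30,300,000 + 26,200,000 + 25,500,000 = 112,000,000 m³
S = 2,285,268,000 / 112,000,000 = 20.4042 ppt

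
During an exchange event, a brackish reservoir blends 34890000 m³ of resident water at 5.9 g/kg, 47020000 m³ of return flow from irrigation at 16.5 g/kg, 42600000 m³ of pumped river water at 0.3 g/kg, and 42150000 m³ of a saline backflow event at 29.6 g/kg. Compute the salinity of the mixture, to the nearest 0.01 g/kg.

13.45 g/kg

Mass of salt is conserved:
salt = 34,890,000×5.9 + 47,020,000×16.5 + 42,600,000×0.3 + 42,150,000×29.6 = 205,851,000 + 775,830,000 + 12,780,000 + 1,247,640,000 = 2,242,101,000
volume = 34,890,000 + 47,020,000 + 42,600,000 + 42,150,000 = 166,660,000 m³
S = 2,242,101,000 / 166,660,000 = 13.4531 g/kg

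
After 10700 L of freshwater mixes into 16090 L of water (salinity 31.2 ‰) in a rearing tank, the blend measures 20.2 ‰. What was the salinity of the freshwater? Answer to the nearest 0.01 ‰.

3.66 ‰

Salt balance: 16,090×31.2 + 10,700×S = 26,790×20.2
502,008 + 10,700·S = 541,158
S = (541,158 − 502,008) / 10,700 = 3.6589 ‰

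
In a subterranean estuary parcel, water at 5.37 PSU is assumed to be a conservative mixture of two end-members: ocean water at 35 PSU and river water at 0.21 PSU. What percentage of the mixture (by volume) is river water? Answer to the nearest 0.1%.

Let f be the freshwater fraction. Salt balance per unit volume:
f×0.21 + (1−f)×35 = 5.37
f = (35 − 5.37) / (35 − 0.21) = 29.63/34.79 = 0.8517

85.2%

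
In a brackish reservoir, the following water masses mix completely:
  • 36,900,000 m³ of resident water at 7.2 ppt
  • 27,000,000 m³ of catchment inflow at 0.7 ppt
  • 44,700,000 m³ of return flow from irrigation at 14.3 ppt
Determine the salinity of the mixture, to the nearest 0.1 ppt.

Weighted by volume,
salt = 36,900,000×7.2 + 27,000,000×0.7 + 44,700,000×14.3 = 265,680,000 + 18,900,000 + 639,210,000 = 923,790,000
volume = 36,900,000 + 27,000,000 + 44,700,000 = 108,600,000 m³
S = 923,790,000 / 108,600,000 = 8.506 ppt

8.5 ppt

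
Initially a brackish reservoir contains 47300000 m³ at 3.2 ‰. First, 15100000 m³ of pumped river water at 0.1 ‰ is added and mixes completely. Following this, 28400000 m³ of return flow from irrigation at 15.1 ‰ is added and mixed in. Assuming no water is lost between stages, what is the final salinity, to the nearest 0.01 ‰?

Salt balance:
Initial salt = 47,300,000×3.2 = 151,360,000
After stage 1: salt = 151,360,000 + 15,100,000×0.1 = 152,870,000; volume = 62,400,000 m³; S = 2.45 ‰
After stage 2: salt = 152,870,000 + 28,400,000×15.1 = 581,710,000; volume = 90,800,000 m³
S = 581,710,000 / 90,800,000 = 6.4065 ‰

6.41 ‰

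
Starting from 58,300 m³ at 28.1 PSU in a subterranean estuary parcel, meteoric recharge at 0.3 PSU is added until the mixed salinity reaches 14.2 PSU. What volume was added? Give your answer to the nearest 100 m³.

58300 m³

Salt balance: 58,300×28.1 + V×0.3 = (58,300+V)×14.2
1,638,230 + 0.3V = 827,860 + 14.2V
810,370 = 13.9V
V = 58,300 m³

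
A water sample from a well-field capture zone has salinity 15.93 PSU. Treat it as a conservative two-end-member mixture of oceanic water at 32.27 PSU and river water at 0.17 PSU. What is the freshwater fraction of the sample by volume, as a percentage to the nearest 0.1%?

50.9%

Let f be the freshwater fraction. Salt balance per unit volume:
f×0.17 + (1−f)×32.27 = 15.93
f = (32.27 − 15.93) / (32.27 − 0.17) = 16.34/32.1 = 0.509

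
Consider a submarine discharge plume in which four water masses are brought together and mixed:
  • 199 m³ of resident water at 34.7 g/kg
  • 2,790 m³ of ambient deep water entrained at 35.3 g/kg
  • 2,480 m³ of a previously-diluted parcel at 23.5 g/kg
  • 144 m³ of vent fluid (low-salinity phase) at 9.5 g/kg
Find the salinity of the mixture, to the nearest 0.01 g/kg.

Salt balance:
salt = 199×34.7 + 2,790×35.3 + 2,480×23.5 + 144×9.5 = 6,905.3 + 98,487 + 58,280 + 1,368 = 165,040.3
volume = 199 + 2,790 + 2,480 + 144 = 5,613 m³
S = 165,040.3 / 5,613 = 29.4032 g/kg

29.40 g/kg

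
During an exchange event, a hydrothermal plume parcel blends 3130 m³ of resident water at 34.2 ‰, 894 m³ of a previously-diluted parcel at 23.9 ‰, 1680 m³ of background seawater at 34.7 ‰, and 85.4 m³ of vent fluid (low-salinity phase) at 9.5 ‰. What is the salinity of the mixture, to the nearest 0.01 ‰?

32.39 ‰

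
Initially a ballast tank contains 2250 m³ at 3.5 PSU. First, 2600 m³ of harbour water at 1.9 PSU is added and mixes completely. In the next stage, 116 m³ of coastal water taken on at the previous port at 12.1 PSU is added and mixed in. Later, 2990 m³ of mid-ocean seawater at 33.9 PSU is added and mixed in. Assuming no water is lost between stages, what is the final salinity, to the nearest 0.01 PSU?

14.53 PSU

Total salt / total volume:
Initial salt = 2,250×3.5 = 7,875
After stage 1: salt = 7,875 + 2,600×1.9 = 12,815; volume = 4,850 m³; S = 2.642 PSU
After stage 2: salt = 12,815 + 116×12.1 = 14,218.6; volume = 4,966 m³; S = 2.863 PSU
After stage 3: salt = 14,218.6 + 2,990×33.9 = 115,579.6; volume = 7,956 m³
S = 115,579.6 / 7,956 = 14.5274 PSU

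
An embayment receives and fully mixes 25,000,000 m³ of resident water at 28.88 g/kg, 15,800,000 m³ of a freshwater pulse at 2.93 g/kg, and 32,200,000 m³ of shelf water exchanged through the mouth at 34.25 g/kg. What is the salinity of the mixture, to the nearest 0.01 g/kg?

Total salt / total volume:
salt = 25,000,000×28.88 + 15,800,000×2.93 + 32,200,000×34.25 = 722,000,000 + 46,294,000 + 1,102,850,000 = 1,871,144,000
volume = 25,000,000 + 15,800,000 + 32,200,000 = 73,000,000 m³
S = 1,871,144,000 / 73,000,000 = 25.6321 g/kg

25.63 g/kg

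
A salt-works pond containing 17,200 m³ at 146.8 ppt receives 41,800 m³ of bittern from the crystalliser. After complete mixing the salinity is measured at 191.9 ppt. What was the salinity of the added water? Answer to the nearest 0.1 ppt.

Salt balance: 17,200×146.8 + 41,800×S = 59,000×191.9
2,524,960 + 41,800·S = 11,322,100
S = (11,322,100 − 2,524,960) / 41,800 = 210.4579 ppt

210.5 ppt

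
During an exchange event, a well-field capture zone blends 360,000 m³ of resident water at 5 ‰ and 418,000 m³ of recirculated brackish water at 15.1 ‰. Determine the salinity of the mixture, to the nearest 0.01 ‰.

Weighted by volume,
salt = 360,000×5 + 418,000×15.1 = 1,800,000 + 6,311,800 = 8,111,800
volume = 360,000 + 418,000 = 778,000 m³
S = 8,111,800 / 778,000 = 10.4265 ‰

10.43 ‰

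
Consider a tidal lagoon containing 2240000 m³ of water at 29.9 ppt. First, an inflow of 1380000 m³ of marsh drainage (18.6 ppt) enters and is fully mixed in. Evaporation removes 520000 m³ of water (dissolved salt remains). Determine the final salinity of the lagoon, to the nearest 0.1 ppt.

29.9 ppt

After mixing: salt = 2,240,000×29.9 + 1,380,000×18.6 = 92,644,000; volume = 3,620,000 m³
After evaporation: salt unchanged = 92,644,000; volume = 3,620,000 − 520,000 = 3,100,000 m³
S = 92,644,000 / 3,100,000 = 29.8852 ppt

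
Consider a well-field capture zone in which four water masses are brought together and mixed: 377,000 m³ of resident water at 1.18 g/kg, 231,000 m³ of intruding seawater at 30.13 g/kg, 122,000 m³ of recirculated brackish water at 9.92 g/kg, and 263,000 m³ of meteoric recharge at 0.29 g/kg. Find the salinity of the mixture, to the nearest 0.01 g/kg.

Total salt / total volume:
salt = 377,000×1.18 + 231,000×30.13 + 122,000×9.92 + 263,000×0.29 = 444,860 + 6,960,030 + 1,210,240 + 76,270 = 8,691,400
volume = 377,000 + 231,000 + 122,000 + 263,000 = 993,000 m³
S = 8,691,400 / 993,000 = 8.7527 g/kg

8.75 g/kg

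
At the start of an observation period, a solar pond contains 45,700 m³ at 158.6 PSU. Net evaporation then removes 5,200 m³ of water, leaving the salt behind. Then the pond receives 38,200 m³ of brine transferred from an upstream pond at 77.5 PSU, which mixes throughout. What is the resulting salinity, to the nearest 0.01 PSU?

129.71 PSU

After evaporation: salt = 45,700×158.6 = 7,248,020; volume = 45,700 − 5,200 = 40,500 m³
After mixing: salt = 7,248,020 + 38,200×77.5 = 10,208,520; volume = 40,500 + 38,200 = 78,700 m³
S = 10,208,520 / 78,700 = 129.7144 PSU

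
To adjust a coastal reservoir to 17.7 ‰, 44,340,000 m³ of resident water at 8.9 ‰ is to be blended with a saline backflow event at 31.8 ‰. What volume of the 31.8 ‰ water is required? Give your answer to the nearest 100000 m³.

27700000 m³

Salt balance: 44,340,000×8.9 + V×31.8 = (44,340,000+V)×17.7
394,626,000 + 31.8V = 784,818,000 + 17.7V
390,192,000 = 14.1V
V = 27,673,191.49 m³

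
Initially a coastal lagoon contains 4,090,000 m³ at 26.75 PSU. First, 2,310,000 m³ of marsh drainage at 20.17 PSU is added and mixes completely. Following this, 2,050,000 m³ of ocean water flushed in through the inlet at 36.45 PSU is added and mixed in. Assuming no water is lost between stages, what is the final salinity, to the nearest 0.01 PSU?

27.30 PSU

Salt balance:
Initial salt = 4,090,000×26.75 = 109,407,500
After stage 1: salt = 109,407,500 + 2,310,000×20.17 = 156,000,200; volume = 6,400,000 m³; S = 24.375 PSU
After stage 2: salt = 156,000,200 + 2,050,000×36.45 = 230,722,700; volume = 8,450,000 m³
S = 230,722,700 / 8,450,000 = 27.3045 PSU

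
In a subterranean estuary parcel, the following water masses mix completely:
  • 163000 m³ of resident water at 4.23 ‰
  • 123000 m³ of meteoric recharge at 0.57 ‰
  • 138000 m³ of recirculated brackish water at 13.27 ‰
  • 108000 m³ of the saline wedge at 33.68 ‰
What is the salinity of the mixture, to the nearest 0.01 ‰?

Conserving salt mass:
salt = 163,000×4.23 + 123,000×0.57 + 138,000×13.27 + 108,000×33.68 = 689,490 + 70,110 + 1,831,260 + 3,637,440 = 6,228,300
volume = 163,000 + 123,000 + 138,000 + 108,000 = 532,000 m³
S = 6,228,300 / 532,000 = 11.7073 ‰

11.71 ‰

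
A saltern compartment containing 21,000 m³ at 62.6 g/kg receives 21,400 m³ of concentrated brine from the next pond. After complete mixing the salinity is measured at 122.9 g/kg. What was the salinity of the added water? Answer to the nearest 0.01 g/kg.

182.07 g/kg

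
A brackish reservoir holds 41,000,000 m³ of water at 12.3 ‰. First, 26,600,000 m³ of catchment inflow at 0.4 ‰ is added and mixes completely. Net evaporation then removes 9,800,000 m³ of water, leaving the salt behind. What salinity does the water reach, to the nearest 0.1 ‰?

After mixing: salt = 41,000,000×12.3 + 26,600,000×0.4 = 514,940,000; volume = 67,600,000 m³
After evaporation: salt unchanged = 514,940,000; volume = 67,600,000 − 9,800,000 = 57,800,000 m³
S = 514,940,000 / 57,800,000 = 8.909 ‰

8.9 ‰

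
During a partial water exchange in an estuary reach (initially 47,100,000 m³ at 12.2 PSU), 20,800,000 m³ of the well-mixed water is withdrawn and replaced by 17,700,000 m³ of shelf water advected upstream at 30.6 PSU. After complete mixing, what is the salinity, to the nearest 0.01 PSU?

Remaining after removal: 26,300,000 m³ at 12.2 PSU (salt = 320,860,000)
After addition: salt = 320,860,000 + 17,700,000×30.6 = 862,480,000; volume = 44,000,000 m³
S = 862,480,000 / 44,000,000 = 19.6018 PSU

19.60 PSU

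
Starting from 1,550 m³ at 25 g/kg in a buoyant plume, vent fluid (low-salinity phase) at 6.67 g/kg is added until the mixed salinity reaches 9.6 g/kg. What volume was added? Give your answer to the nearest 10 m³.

8150 m³

Salt balance: 1,550×25 + V×6.67 = (1,550+V)×9.6
38,750 + 6.67V = 14,880 + 9.6V
23,870 = 2.93V
V = 8,146.76 m³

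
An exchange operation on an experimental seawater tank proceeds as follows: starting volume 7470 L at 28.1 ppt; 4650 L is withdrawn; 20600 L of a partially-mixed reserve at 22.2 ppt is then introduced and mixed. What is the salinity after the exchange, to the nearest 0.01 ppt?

22.91 ppt

Remaining after removal: 2,820 L at 28.1 ppt (salt = 79,242)
After addition: salt = 79,242 + 20,600×22.2 = 536,562; volume = 23,420 L
S = 536,562 / 23,420 = 22.9104 ppt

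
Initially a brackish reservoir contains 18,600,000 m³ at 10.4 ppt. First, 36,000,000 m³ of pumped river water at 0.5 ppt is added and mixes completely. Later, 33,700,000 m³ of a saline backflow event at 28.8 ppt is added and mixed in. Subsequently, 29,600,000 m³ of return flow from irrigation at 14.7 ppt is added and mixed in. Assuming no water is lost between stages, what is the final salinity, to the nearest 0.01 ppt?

Mass of salt is conserved:
Initial salt = 18,600,000×10.4 = 193,440,000
After stage 1: salt = 193,440,000 + 36,000,000×0.5 = 211,440,000; volume = 54,600,000 m³; S = 3.873 ppt
After stage 2: salt = 211,440,000 + 33,700,000×28.8 = 1,182,000,000; volume = 88,300,000 m³; S = 13.386 ppt
After stage 3: salt = 1,182,000,000 + 29,600,000×14.7 = 1,617,120,000; volume = 117,900,000 m³
S = 1,617,120,000 / 117,900,000 = 13.716 ppt

13.72 ppt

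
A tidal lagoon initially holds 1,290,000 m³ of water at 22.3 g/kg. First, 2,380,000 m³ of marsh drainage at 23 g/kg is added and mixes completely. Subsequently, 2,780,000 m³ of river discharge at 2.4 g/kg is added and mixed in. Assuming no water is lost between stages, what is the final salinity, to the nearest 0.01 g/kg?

Salt balance:
Initial salt = 1,290,000×22.3 = 28,767,000
After stage 1: salt = 28,767,000 + 2,380,000×23 = 83,507,000; volume = 3,670,000 m³; S = 22.754 g/kg
After stage 2: salt = 83,507,000 + 2,780,000×2.4 = 90,179,000; volume = 6,450,000 m³
S = 90,179,000 / 6,450,000 = 13.9812 g/kg

13.98 g/kg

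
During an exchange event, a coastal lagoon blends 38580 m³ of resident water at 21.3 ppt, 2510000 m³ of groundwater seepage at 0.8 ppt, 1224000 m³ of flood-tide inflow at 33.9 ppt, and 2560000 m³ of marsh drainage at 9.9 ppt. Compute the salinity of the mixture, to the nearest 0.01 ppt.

11.00 ppt

Mass of salt is conserved:
salt = 38,580×21.3 + 2,510,000×0.8 + 1,224,000×33.9 + 2,560,000×9.9 = 821,754 + 2,008,000 + 41,493,600 + 25,344,000 = 69,667,354
volume = 38,580 + 2,510,000 + 1,224,000 + 2,560,000 = 6,332,580 m³
S = 69,667,354 / 6,332,580 = 11.0014 ppt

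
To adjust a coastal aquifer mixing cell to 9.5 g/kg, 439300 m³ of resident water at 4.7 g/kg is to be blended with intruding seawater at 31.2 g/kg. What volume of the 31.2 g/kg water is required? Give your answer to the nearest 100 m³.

Salt balance: 439,300×4.7 + V×31.2 = (439,300+V)×9.5
2,064,710 + 31.2V = 4,173,350 + 9.5V
2,108,640 = 21.7V
V = 97,172.35 m³

97200 m³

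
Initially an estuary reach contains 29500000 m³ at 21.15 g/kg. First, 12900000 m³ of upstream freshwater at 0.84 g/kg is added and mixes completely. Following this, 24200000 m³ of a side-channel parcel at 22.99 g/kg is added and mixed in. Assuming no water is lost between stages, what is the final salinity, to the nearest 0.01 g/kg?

17.88 g/kg

Weighted by volume,
Initial salt = 29,500,000×21.15 = 623,925,000
After stage 1: salt = 623,925,000 + 12,900,000×0.84 = 634,761,000; volume = 42,400,000 m³; S = 14.971 g/kg
After stage 2: salt = 634,761,000 + 24,200,000×22.99 = 1,191,119,000; volume = 66,600,000 m³
S = 1,191,119,000 / 66,600,000 = 17.8847 g/kg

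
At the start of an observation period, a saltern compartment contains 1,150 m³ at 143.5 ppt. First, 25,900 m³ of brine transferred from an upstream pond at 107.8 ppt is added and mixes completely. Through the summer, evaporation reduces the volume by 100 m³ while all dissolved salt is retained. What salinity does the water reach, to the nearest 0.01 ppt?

109.72 ppt

After mixing: salt = 1,150×143.5 + 25,900×107.8 = 2,957,045; volume = 27,050 m³
After evaporation: salt unchanged = 2,957,045; volume = 27,050 − 100 = 26,950 m³
S = 2,957,045 / 26,950 = 109.7234 ppt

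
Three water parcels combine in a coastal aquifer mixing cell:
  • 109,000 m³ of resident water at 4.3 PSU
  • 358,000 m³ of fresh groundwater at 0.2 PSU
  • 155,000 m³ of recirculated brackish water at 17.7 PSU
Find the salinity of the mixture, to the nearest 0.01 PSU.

Conserving salt mass:
salt = 109,000×4.3 + 358,000×0.2 + 155,000×17.7 = 468,700 + 71,600 + 2,743,500 = 3,283,800
volume = 109,000 + 358,000 + 155,000 = 622,000 m³
S = 3,283,800 / 622,000 = 5.2794 PSU

5.28 PSU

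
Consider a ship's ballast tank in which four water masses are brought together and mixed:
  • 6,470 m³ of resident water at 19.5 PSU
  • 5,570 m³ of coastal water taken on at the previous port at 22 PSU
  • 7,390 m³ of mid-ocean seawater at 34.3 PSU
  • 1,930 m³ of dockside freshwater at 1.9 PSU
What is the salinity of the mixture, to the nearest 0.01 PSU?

23.68 PSU

Weighted by volume,
salt = 6,470×19.5 + 5,570×22 + 7,390×34.3 + 1,930×1.9 = 126,165 + 122,540 + 253,477 + 3,667 = 505,849
volume = 6,470 + 5,570 + 7,390 + 1,930 = 21,360 m³
S = 505,849 / 21,360 = 23.6821 PSU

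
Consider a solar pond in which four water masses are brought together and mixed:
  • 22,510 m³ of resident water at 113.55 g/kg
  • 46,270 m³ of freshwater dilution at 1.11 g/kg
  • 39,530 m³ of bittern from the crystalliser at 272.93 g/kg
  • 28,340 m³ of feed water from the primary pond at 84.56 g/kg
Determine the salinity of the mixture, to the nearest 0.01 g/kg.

115.57 g/kg

Conserving salt mass:
salt = 22,510×113.55 + 46,270×1.11 + 39,530×272.93 + 28,340×84.56 = 2,556,010.5 + 51,359.7 + 10,788,922.9 + 2,396,430.4 = 15,792,723.5
volume = 22,510 + 46,270 + 39,530 + 28,340 = 136,650 m³
S = 15,792,723.5 / 136,650 = 115.5706 g/kg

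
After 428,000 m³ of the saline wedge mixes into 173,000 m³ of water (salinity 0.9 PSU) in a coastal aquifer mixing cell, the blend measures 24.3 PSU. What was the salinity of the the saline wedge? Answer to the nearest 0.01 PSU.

33.76 PSU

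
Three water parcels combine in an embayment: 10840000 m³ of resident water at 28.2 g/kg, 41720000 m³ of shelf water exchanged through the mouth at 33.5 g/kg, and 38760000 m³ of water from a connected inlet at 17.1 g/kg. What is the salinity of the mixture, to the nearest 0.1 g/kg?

By conservation of dissolved salt,
salt = 10,840,000×28.2 + 41,720,000×33.5 + 38,760,000×17.1 = 305,688,000 + 1,397,620,000 + 662,796,000 = 2,366,104,000
volume = 10,840,000 + 41,720,000 + 38,760,000 = 91,320,000 m³
S = 2,366,104,000 / 91,320,000 = 25.91 g/kg

25.9 g/kg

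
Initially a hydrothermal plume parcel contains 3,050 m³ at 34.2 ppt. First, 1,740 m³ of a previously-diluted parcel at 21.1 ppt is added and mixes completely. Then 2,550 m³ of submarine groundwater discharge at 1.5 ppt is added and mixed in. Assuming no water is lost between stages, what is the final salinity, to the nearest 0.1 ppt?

19.7 ppt

Conserving salt mass:
Initial salt = 3,050×34.2 = 104,310
After stage 1: salt = 104,310 + 1,740×21.1 = 141,024; volume = 4,790 m³; S = 29.441 ppt
After stage 2: salt = 141,024 + 2,550×1.5 = 144,849; volume = 7,340 m³
S = 144,849 / 7,340 = 19.7342 ppt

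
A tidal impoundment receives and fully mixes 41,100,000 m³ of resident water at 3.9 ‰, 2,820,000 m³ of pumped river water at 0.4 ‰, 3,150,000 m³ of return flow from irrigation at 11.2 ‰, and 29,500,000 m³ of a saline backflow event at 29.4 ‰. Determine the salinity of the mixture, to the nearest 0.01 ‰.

13.90 ‰

Salt balance:
salt = 41,100,000×3.9 + 2,820,000×0.4 + 3,150,000×11.2 + 29,500,000×29.4 = 160,290,000 + 1,128,000 + 35,280,000 + 867,300,000 = 1,063,998,000
volume = 41,100,000 + 2,820,000 + 3,150,000 + 29,500,000 = 76,570,000 m³
S = 1,063,998,000 / 76,570,000 = 13.8958 ‰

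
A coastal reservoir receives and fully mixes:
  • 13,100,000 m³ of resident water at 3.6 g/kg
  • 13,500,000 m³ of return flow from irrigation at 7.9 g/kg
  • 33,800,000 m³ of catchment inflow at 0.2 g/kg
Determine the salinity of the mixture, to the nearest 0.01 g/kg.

2.66 g/kg

Weighted by volume,
salt = 13,100,000×3.6 + 13,500,000×7.9 + 33,800,000×0.2 = 47,160,000 + 106,650,000 + 6,760,000 = 160,570,000
volume = 13,100,000 + 13,500,000 + 33,800,000 = 60,400,000 m³
S = 160,570,000 / 60,400,000 = 2.6584 g/kg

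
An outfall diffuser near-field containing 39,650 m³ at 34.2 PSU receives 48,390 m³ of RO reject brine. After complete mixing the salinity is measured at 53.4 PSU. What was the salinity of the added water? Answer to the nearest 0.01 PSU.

Salt balance: 39,650×34.2 + 48,390×S = 88,040×53.4
1,356,030 + 48,390·S = 4,701,336
S = (4,701,336 − 1,356,030) / 48,390 = 69.1322 PSU

69.13 PSU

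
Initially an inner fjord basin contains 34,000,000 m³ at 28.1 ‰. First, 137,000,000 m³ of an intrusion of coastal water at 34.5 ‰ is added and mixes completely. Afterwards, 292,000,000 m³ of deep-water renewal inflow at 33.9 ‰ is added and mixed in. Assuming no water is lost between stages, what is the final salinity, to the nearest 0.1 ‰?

By conservation of dissolved salt,
Initial salt = 34,000,000×28.1 = 955,400,000
After stage 1: salt = 955,400,000 + 137,000,000×34.5 = 5,681,900,000; volume = 171,000,000 m³; S = 33.227 ‰
After stage 2: salt = 5,681,900,000 + 292,000,000×33.9 = 15,580,700,000; volume = 463,000,000 m³
S = 15,580,700,000 / 463,000,000 = 33.6516 ‰

33.7 ‰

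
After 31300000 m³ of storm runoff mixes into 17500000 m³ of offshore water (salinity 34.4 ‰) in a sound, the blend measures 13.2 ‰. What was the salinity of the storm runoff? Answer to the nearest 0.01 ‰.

Salt balance: 17,500,000×34.4 + 31,300,000×S = 48,800,000×13.2
602,000,000 + 31,300,000·S = 644,160,000
S = (644,160,000 − 602,000,000) / 31,300,000 = 1.347 ‰

1.35 ‰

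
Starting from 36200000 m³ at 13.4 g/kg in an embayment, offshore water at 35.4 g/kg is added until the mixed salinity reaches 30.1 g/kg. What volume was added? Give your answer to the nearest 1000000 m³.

114000000 m³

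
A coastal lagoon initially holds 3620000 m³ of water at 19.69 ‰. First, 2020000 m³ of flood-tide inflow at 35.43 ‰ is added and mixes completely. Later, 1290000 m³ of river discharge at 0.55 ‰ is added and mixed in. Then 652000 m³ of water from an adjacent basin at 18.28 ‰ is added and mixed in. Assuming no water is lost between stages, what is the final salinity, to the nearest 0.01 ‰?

20.51 ‰

Weighted by volume,
Initial salt = 3,620,000×19.69 = 71,277,800
After stage 1: salt = 71,277,800 + 2,020,000×35.43 = 142,846,400; volume = 5,640,000 m³; S = 25.327 ‰
After stage 2: salt = 142,846,400 + 1,290,000×0.55 = 143,555,900; volume = 6,930,000 m³; S = 20.715 ‰
After stage 3: salt = 143,555,900 + 652,000×18.28 = 155,474,460; volume = 7,582,000 m³
S = 155,474,460 / 7,582,000 = 20.5057 ‰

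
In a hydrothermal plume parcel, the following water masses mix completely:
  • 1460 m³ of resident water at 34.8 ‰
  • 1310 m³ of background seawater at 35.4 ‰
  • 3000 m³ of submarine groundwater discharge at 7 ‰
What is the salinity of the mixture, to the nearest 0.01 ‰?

By conservation of dissolved salt,
salt = 1,460×34.8 + 1,310×35.4 + 3,000×7 = 50,808 + 46,374 + 21,000 = 118,182
volume = 1,460 + 1,310 + 3,000 = 5,770 m³
S = 118,182 / 5,770 = 20.4821 ‰

20.48 ‰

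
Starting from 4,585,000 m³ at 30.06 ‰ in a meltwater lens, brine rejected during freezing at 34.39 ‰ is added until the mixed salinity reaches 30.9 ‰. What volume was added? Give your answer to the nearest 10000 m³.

1100000 m³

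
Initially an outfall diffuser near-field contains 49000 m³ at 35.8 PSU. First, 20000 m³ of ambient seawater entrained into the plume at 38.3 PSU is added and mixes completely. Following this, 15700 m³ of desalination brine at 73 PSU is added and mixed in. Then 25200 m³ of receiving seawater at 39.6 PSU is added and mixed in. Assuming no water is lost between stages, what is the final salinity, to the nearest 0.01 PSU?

By conservation of dissolved salt,
Initial salt = 49,000×35.8 = 1,754,200
After stage 1: salt = 1,754,200 + 20,000×38.3 = 2,520,200; volume = 69,000 m³; S = 36.525 PSU
After stage 2: salt = 2,520,200 + 15,700×73 = 3,666,300; volume = 84,700 m³; S = 43.286 PSU
After stage 3: salt = 3,666,300 + 25,200×39.6 = 4,664,220; volume = 109,900 m³
S = 4,664,220 / 109,900 = 42.4406 PSU

42.44 PSU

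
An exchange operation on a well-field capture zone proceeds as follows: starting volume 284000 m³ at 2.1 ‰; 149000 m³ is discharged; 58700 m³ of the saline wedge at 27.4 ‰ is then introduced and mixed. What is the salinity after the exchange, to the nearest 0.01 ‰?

Remaining after removal: 135,000 m³ at 2.1 ‰ (salt = 283,500)
After addition: salt = 283,500 + 58,700×27.4 = 1,891,880; volume = 193,700 m³
S = 1,891,880 / 193,700 = 9.7671 ‰

9.77 ‰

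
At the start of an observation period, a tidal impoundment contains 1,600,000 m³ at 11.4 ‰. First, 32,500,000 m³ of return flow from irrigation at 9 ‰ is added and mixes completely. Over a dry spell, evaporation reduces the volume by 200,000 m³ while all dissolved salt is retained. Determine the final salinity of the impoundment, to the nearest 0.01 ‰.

After mixing: salt = 1,600,000×11.4 + 32,500,000×9 = 310,740,000; volume = 34,100,000 m³
After evaporation: salt unchanged = 310,740,000; volume = 34,100,000 − 200,000 = 33,900,000 m³
S = 310,740,000 / 33,900,000 = 9.1664 ‰

9.17 ‰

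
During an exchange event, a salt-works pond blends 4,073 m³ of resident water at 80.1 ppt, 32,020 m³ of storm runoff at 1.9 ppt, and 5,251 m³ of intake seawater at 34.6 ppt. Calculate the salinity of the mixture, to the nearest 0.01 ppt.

Mass of salt is conserved:
salt = 4,073×80.1 + 32,020×1.9 + 5,251×34.6 = 326,247.3 + 60,838 + 181,684.6 = 568,769.9
volume = 4,073 + 32,020 + 5,251 = 41,344 m³
S = 568,769.9 / 41,344 = 13.757 ppt

13.76 ppt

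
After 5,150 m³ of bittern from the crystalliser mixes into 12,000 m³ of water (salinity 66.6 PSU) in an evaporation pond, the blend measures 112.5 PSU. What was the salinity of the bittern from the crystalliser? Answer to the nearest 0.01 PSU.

219.45 PSU

Salt balance: 12,000×66.6 + 5,150×S = 17,150×112.5
799,200 + 5,150·S = 1,929,375
S = (1,929,375 − 799,200) / 5,150 = 219.4515 PSU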